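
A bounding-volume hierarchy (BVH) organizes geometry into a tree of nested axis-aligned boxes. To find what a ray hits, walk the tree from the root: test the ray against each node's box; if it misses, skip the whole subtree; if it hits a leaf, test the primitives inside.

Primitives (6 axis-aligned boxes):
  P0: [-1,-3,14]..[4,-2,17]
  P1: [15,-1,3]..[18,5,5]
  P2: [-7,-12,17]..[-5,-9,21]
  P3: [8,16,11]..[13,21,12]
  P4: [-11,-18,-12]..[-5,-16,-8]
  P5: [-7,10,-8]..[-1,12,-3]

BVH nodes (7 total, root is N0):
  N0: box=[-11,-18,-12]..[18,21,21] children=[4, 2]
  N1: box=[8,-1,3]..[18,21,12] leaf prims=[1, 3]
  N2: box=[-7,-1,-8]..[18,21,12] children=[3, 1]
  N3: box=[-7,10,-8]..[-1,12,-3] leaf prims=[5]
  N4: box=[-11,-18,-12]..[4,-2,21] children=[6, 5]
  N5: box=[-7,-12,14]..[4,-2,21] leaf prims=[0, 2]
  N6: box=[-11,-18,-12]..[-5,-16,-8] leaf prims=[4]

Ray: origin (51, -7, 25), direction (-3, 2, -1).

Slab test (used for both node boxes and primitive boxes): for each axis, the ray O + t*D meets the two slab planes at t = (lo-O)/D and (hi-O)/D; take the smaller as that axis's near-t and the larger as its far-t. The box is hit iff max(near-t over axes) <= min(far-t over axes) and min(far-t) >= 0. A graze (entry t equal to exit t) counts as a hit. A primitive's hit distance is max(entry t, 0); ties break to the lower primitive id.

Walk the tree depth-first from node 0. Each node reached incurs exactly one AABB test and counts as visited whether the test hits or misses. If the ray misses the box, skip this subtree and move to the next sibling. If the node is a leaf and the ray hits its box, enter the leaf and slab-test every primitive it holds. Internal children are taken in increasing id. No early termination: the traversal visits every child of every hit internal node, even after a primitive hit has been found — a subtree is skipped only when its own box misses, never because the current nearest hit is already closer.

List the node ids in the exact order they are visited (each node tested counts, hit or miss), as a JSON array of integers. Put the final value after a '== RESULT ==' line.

Trace the traversal:
N0 x:[11,62/3] y:[-11/2,14] z:[4,37] -> hit [11,14], descend [2, 4]
  N2 x:[11,58/3] y:[3,14] z:[13,33] -> hit [13,14], descend [1, 3]
    N1 x:[11,43/3] y:[3,14] z:[13,22] -> hit [13,14] leaf, test {P1(miss), P3@t=13}
    N3 x:[52/3,58/3] y:[17/2,19/2] z:[28,33] -> miss, prune
  N4 x:[47/3,62/3] y:[-11/2,5/2] z:[4,37] -> miss, prune

5 AABB tests over nodes [0, 2, 1, 3, 4]; 1 leaf entered; closest P3.

== RESULT ==
[0, 2, 1, 3, 4]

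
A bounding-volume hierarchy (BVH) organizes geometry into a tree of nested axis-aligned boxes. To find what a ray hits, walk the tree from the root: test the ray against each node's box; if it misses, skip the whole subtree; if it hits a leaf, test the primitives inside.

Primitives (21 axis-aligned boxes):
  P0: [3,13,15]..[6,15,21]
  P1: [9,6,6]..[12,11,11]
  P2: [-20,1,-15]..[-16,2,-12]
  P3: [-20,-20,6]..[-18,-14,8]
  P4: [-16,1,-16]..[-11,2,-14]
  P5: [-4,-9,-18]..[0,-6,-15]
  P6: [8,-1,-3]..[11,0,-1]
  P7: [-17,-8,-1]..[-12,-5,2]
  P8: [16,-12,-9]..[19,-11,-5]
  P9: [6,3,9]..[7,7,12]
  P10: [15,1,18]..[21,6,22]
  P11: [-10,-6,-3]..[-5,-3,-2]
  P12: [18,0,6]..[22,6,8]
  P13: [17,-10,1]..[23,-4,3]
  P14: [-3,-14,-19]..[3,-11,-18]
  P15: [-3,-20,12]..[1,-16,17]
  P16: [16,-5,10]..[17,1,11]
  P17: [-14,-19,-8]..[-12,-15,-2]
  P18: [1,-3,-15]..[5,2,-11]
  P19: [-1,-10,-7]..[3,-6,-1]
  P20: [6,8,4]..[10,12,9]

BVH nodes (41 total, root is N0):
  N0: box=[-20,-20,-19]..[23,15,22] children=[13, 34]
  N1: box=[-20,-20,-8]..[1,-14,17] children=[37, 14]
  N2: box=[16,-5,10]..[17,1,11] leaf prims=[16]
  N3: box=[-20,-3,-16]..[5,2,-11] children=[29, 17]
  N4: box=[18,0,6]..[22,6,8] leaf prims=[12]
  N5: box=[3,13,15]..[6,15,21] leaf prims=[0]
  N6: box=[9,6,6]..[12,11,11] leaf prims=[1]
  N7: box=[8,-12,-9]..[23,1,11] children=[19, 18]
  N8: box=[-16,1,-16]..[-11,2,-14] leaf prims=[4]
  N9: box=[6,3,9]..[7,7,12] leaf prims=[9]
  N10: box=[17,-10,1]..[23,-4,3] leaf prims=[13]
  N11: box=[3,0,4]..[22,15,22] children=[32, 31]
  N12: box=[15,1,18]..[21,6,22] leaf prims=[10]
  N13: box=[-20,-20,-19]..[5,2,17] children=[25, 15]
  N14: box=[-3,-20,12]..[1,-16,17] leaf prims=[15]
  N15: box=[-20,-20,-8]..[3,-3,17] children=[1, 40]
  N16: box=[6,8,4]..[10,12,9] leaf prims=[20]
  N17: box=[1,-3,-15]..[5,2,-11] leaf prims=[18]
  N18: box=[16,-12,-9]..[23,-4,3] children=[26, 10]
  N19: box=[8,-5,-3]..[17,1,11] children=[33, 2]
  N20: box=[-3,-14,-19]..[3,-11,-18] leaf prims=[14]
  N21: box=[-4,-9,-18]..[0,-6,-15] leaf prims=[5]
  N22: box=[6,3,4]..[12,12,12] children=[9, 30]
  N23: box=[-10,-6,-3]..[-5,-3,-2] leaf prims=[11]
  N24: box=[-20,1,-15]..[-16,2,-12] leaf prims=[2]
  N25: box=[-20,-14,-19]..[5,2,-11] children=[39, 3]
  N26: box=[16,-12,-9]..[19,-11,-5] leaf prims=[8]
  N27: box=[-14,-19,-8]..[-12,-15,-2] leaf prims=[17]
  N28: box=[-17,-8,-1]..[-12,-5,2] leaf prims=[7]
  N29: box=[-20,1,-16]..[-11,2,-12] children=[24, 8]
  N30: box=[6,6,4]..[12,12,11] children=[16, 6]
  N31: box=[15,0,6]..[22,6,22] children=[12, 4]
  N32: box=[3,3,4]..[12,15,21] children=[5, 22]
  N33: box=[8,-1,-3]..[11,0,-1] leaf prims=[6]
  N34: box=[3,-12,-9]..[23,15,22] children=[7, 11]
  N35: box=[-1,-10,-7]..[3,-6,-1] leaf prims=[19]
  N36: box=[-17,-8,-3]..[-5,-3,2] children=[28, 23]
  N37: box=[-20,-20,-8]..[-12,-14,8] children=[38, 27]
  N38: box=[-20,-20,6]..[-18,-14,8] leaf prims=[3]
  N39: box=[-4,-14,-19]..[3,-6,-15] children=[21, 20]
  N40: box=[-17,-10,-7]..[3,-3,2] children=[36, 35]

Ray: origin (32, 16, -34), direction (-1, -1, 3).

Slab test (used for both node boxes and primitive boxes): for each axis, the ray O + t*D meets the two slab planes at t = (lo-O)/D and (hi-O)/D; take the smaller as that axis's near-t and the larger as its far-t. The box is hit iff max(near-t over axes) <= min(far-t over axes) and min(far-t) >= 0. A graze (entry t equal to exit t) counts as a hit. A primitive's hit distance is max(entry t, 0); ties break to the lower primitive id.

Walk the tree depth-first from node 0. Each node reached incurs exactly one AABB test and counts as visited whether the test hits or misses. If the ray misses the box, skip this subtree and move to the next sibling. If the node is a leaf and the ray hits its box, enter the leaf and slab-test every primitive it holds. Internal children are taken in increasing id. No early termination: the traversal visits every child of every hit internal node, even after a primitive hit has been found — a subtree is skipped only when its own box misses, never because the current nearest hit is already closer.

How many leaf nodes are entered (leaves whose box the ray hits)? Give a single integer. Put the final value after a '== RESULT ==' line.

Traverse from the root:
N0 x:[9,52] y:[1,36] z:[5,56/3] -> hit [9,56/3], descend [13, 34]
  N13 x:[27,52] y:[14,36] z:[5,17] -> miss, prune
  N34 x:[9,29] y:[1,28] z:[25/3,56/3] -> hit [9,56/3], descend [7, 11]
    N7 x:[9,24] y:[15,28] z:[25/3,15] -> hit [15,15], descend [18, 19]
      N18 x:[9,16] y:[20,28] z:[25/3,37/3] -> miss, prune
      N19 x:[15,24] y:[15,21] z:[31/3,15] -> hit [15,15], descend [2, 33]
        N2 x:[15,16] y:[15,21] z:[44/3,15] -> hit [15,15] leaf, test {P16@t=15}
        N33 x:[21,24] y:[16,17] z:[31/3,11] -> miss, prune
    N11 x:[10,29] y:[1,16] z:[38/3,56/3] -> hit [38/3,16], descend [31, 32]
      N31 x:[10,17] y:[10,16] z:[40/3,56/3] -> hit [40/3,16], descend [4, 12]
        N4 x:[10,14] y:[10,16] z:[40/3,14] -> hit [40/3,14] leaf, test {P12@t=40/3}
        N12 x:[11,17] y:[10,15] z:[52/3,56/3] -> miss, prune
      N32 x:[20,29] y:[1,13] z:[38/3,55/3] -> miss, prune

Visited [0, 13, 34, 7, 18, 19, 2, 33, 11, 31, 4, 12, 32]. Tests: 13 box, 2 leaf. Nearest: P12.

== RESULT ==
2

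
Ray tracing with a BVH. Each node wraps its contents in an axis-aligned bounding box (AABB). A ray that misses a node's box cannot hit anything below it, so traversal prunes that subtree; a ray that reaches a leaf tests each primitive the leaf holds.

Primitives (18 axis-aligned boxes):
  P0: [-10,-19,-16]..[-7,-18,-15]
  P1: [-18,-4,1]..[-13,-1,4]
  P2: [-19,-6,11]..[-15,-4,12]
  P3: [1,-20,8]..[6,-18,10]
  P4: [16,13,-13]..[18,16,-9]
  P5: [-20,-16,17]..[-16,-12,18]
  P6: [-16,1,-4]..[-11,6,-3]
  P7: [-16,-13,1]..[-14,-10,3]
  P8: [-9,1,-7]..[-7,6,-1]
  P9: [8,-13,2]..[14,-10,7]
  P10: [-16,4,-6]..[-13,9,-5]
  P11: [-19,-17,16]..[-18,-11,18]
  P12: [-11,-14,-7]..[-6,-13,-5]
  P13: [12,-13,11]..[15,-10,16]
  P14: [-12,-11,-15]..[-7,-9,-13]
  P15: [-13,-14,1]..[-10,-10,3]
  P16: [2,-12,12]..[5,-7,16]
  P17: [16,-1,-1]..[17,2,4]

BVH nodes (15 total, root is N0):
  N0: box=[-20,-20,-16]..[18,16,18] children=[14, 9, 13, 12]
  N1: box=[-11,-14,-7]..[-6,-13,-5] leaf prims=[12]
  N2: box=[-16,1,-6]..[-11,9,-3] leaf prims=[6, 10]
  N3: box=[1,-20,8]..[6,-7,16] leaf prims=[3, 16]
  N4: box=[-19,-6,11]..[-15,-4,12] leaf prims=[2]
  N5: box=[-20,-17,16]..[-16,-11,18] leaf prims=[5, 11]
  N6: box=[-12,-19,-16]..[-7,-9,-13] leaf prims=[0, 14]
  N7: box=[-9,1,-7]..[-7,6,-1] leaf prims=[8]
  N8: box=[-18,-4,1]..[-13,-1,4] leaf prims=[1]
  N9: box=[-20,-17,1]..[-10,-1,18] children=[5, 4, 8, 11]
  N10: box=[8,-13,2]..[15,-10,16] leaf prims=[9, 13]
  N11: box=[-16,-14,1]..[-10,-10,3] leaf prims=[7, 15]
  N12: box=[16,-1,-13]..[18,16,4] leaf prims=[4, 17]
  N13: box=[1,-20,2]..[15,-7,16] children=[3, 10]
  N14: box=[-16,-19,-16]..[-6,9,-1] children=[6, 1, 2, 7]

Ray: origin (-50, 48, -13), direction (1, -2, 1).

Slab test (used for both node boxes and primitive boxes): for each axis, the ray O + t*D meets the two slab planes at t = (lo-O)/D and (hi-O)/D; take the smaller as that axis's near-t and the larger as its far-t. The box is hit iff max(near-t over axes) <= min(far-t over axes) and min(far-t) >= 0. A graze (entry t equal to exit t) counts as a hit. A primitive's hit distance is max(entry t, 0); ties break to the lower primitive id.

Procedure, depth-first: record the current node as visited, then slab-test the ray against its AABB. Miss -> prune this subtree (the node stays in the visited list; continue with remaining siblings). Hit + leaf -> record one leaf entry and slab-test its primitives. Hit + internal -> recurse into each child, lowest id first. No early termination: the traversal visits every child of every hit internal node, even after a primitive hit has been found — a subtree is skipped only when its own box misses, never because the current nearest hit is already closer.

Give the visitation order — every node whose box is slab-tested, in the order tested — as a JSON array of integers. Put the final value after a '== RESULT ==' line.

Trace the traversal:
N0 x:[30,68] y:[16,34] z:[-3,31] -> hit [30,31], descend [9, 12, 13, 14]
  N9 x:[30,40] y:[49/2,65/2] z:[14,31] -> hit [30,31], descend [4, 5, 8, 11]
    N4 x:[31,35] y:[26,27] z:[24,25] -> miss, prune
    N5 x:[30,34] y:[59/2,65/2] z:[29,31] -> hit [30,31] leaf, test {P5@t=30, P11@t=31}
    N8 x:[32,37] y:[49/2,26] z:[14,17] -> miss, prune
    N11 x:[34,40] y:[29,31] z:[14,16] -> miss, prune
  N12 x:[66,68] y:[16,49/2] z:[0,17] -> miss, prune
  N13 x:[51,65] y:[55/2,34] z:[15,29] -> miss, prune
  N14 x:[34,44] y:[39/2,67/2] z:[-3,12] -> miss, prune

Summary -> nodes [0, 9, 4, 5, 8, 11, 12, 13, 14]; box-tests=9; leaf-entries=1; first=P5

== RESULT ==
[0, 9, 4, 5, 8, 11, 12, 13, 14]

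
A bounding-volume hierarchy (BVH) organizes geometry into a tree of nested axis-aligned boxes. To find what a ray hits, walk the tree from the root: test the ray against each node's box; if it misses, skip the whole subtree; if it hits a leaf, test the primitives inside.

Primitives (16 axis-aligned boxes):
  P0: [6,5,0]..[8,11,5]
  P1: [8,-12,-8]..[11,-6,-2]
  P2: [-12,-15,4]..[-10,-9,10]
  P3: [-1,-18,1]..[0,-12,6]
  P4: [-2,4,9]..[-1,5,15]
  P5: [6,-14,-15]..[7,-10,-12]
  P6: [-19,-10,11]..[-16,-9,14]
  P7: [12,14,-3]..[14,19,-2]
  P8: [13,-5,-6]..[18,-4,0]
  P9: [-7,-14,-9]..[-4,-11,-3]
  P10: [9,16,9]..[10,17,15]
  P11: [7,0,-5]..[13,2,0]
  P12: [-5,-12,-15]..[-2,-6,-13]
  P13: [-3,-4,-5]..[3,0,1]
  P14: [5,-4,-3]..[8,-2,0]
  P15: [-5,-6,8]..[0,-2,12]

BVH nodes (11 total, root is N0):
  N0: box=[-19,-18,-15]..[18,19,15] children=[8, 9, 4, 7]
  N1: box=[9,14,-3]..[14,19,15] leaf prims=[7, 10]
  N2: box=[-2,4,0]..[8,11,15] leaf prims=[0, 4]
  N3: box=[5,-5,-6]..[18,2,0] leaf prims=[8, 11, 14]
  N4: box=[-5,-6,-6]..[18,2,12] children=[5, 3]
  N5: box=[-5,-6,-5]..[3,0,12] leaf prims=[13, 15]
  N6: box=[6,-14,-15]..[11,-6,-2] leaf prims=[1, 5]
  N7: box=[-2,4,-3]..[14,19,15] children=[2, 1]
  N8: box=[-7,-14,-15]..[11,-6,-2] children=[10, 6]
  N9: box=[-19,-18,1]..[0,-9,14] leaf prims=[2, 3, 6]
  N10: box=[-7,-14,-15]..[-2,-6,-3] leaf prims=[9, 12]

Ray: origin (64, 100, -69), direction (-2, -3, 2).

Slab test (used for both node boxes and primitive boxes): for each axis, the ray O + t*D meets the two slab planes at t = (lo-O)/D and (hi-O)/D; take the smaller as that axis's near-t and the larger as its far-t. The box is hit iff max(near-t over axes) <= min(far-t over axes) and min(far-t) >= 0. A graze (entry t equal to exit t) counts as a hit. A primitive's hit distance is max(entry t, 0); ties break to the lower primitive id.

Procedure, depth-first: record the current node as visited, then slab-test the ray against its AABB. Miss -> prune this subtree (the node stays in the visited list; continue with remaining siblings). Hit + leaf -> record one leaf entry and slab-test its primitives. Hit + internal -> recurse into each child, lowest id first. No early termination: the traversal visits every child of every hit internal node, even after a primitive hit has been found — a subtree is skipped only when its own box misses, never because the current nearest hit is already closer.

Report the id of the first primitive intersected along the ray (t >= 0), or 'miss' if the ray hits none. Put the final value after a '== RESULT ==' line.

Trace the traversal:
N0 x:[23,83/2] y:[27,118/3] z:[27,42] -> hit [27,118/3], descend [4, 7, 8, 9]
  N4 x:[23,69/2] y:[98/3,106/3] z:[63/2,81/2] -> hit [98/3,69/2], descend [3, 5]
    N3 x:[23,59/2] y:[98/3,35] z:[63/2,69/2] -> miss, prune
    N5 x:[61/2,69/2] y:[100/3,106/3] z:[32,81/2] -> hit [100/3,69/2] leaf, test {P13@t=100/3, P15(miss)}
  N7 x:[25,33] y:[27,32] z:[33,42] -> miss, prune
  N8 x:[53/2,71/2] y:[106/3,38] z:[27,67/2] -> miss, prune
  N9 x:[32,83/2] y:[109/3,118/3] z:[35,83/2] -> hit [109/3,118/3] leaf, test {P2@t=37, P3(miss), P6(miss)}

7 AABB tests over nodes [0, 4, 3, 5, 7, 8, 9]; 2 leaves entered; closest P13.

== RESULT ==
13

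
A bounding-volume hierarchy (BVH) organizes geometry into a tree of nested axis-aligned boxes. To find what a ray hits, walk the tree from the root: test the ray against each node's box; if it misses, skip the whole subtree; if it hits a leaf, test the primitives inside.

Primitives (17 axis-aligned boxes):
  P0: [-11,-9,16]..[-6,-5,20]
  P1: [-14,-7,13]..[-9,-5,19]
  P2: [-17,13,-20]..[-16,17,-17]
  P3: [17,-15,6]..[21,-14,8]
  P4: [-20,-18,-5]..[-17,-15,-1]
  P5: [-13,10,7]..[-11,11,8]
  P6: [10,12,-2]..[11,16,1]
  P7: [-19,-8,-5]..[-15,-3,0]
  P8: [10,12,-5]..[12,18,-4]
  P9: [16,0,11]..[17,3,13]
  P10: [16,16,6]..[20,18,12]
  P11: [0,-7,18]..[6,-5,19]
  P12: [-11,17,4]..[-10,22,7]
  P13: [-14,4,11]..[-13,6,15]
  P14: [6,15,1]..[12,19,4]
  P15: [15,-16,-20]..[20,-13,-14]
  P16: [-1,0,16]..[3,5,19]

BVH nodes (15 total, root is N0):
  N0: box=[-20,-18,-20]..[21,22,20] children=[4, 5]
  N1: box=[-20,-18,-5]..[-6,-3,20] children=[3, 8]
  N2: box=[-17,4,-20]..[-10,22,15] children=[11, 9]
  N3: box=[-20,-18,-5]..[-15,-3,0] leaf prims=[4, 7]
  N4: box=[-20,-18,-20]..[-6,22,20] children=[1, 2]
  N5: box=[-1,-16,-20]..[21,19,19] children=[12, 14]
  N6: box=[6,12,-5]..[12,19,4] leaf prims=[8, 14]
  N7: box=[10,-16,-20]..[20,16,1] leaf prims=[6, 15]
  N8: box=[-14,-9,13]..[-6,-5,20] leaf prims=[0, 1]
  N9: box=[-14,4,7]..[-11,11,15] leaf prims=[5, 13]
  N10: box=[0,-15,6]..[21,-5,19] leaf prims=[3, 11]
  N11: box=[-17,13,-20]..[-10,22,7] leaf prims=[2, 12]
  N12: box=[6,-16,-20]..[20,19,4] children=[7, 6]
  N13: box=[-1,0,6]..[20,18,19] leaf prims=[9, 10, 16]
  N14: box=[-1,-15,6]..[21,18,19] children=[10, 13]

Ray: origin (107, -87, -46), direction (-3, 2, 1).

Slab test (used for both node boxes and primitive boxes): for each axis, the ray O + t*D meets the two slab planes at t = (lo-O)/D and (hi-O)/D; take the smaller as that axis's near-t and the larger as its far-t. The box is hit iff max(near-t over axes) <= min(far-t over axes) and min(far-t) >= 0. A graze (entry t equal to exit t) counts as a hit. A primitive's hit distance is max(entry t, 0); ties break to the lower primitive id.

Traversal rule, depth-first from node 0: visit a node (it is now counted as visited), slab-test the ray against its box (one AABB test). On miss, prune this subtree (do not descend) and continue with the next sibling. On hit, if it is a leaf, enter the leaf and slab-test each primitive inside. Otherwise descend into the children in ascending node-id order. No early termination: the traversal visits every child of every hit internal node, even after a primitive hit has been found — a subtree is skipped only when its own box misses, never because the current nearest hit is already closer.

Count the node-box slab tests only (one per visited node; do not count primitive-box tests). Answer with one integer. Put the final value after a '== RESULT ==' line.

Traverse from the root:
N0 x:[86/3,127/3] y:[69/2,109/2] z:[26,66] -> hit [69/2,127/3], descend [4, 5]
  N4 x:[113/3,127/3] y:[69/2,109/2] z:[26,66] -> hit [113/3,127/3], descend [1, 2]
    N1 x:[113/3,127/3] y:[69/2,42] z:[41,66] -> hit [41,42], descend [3, 8]
      N3 x:[122/3,127/3] y:[69/2,42] z:[41,46] -> hit [41,42] leaf, test {P4(miss), P7@t=41}
      N8 x:[113/3,121/3] y:[39,41] z:[59,66] -> miss, prune
    N2 x:[39,124/3] y:[91/2,109/2] z:[26,61] -> miss, prune
  N5 x:[86/3,36] y:[71/2,53] z:[26,65] -> hit [71/2,36], descend [12, 14]
    N12 x:[29,101/3] y:[71/2,53] z:[26,50] -> miss, prune
    N14 x:[86/3,36] y:[36,105/2] z:[52,65] -> miss, prune

9 AABB tests over nodes [0, 4, 1, 3, 8, 2, 5, 12, 14]; 1 leaf entered; closest P7.

== RESULT ==
9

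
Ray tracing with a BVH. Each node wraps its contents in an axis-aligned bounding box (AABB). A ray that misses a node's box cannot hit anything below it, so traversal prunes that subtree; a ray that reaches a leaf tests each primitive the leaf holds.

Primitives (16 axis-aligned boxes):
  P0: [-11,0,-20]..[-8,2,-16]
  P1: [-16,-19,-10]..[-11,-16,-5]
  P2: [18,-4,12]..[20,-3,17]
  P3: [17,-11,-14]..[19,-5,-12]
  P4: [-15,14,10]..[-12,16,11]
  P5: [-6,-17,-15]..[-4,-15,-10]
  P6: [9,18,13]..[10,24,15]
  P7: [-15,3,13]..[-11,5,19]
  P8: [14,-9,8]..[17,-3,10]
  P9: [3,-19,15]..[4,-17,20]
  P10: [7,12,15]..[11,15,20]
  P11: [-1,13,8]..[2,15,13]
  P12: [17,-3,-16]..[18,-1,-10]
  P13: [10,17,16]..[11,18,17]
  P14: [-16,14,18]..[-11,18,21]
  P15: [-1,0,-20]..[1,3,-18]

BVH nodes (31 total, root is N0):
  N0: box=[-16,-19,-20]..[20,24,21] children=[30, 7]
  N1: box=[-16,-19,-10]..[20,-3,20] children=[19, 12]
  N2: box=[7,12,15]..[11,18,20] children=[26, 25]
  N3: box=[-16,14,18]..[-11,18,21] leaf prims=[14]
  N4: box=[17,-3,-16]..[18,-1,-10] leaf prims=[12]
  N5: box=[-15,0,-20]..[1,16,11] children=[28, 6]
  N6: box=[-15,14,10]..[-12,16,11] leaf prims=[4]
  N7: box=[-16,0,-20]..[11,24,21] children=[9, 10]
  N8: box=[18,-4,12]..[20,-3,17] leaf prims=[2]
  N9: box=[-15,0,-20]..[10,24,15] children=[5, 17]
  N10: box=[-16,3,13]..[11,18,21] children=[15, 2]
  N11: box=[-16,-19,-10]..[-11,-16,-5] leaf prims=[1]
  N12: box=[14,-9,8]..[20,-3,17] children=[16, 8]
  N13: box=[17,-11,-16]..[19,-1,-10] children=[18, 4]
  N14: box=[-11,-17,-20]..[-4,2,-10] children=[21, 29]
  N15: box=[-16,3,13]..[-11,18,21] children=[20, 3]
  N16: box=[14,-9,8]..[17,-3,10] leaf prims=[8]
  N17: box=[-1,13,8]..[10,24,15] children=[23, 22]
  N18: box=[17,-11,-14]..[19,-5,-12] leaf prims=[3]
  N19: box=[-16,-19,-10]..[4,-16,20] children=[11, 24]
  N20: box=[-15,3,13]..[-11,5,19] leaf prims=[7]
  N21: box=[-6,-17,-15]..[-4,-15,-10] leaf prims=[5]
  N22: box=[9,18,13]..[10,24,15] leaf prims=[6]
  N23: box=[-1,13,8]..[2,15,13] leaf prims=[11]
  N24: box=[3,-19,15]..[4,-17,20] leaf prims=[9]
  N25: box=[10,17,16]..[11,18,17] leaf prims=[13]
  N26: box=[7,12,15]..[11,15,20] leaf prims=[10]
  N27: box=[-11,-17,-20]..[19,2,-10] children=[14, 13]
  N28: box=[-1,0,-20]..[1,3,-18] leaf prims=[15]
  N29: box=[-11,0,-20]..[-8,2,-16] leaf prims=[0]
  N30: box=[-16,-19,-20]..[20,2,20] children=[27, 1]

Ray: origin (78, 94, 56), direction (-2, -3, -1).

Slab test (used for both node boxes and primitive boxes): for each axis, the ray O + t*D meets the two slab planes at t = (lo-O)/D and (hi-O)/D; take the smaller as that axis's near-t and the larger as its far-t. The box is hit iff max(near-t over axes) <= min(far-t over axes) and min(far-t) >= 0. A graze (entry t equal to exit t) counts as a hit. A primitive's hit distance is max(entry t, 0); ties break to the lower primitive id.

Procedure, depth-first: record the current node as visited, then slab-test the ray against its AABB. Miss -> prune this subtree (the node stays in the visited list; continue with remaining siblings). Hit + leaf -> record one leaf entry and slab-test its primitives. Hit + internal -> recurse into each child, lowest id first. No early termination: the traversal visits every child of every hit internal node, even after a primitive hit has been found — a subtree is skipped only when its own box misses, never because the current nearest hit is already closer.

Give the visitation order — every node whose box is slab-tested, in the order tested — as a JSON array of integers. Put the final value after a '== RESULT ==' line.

Traverse from the root:
N0 x:[29,47] y:[70/3,113/3] z:[35,76] -> hit [35,113/3], descend [7, 30]
  N7 x:[67/2,47] y:[70/3,94/3] z:[35,76] -> miss, prune
  N30 x:[29,47] y:[92/3,113/3] z:[36,76] -> hit [36,113/3], descend [1, 27]
    N1 x:[29,47] y:[97/3,113/3] z:[36,66] -> hit [36,113/3], descend [12, 19]
      N12 x:[29,32] y:[97/3,103/3] z:[39,48] -> miss, prune
      N19 x:[37,47] y:[110/3,113/3] z:[36,66] -> hit [37,113/3], descend [11, 24]
        N11 x:[89/2,47] y:[110/3,113/3] z:[61,66] -> miss, prune
        N24 x:[37,75/2] y:[37,113/3] z:[36,41] -> hit [37,75/2] leaf, test {P9@t=37}
    N27 x:[59/2,89/2] y:[92/3,37] z:[66,76] -> miss, prune

order=[0, 7, 30, 1, 12, 19, 11, 24, 27]  |boxes|=9  |leaves|=1  hit=P9

== RESULT ==
[0, 7, 30, 1, 12, 19, 11, 24, 27]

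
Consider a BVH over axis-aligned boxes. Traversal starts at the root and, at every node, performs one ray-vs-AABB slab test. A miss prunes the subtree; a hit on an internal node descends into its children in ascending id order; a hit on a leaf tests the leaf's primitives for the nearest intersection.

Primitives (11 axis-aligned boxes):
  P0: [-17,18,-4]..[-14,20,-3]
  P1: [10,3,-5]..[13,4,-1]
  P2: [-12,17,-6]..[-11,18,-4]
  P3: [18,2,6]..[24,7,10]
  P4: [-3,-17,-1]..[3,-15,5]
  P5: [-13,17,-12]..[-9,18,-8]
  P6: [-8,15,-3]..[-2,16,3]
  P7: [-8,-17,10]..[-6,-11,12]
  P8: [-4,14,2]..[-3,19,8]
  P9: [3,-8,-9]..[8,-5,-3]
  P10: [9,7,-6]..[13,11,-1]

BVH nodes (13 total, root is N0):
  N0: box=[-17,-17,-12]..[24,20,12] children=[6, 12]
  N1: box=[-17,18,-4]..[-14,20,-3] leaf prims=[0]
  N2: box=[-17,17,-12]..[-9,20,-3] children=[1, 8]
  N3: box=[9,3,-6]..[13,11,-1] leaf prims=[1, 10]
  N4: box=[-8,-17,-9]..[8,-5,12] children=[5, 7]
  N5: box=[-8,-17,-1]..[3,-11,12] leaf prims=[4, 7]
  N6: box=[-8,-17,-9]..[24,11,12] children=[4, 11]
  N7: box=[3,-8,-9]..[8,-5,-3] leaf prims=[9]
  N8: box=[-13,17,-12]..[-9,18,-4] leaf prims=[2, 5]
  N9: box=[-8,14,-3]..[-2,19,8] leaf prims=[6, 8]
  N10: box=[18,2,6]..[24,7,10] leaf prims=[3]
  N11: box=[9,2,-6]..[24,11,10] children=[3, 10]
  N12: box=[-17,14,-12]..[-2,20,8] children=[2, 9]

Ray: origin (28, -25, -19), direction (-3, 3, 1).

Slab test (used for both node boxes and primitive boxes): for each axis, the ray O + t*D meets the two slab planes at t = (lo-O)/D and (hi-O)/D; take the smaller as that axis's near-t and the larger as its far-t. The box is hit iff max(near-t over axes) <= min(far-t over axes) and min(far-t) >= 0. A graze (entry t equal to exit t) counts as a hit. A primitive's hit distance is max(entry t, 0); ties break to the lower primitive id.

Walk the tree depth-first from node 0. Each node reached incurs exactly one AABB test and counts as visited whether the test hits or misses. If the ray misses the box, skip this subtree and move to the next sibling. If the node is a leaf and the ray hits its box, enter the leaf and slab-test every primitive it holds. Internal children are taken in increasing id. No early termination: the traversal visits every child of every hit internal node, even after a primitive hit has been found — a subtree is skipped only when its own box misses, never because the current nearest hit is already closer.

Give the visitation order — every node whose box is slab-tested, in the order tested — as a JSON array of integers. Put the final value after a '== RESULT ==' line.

Trace the traversal:
N0 x:[4/3,15] y:[8/3,15] z:[7,31] -> hit [7,15], descend [6, 12]
  N6 x:[4/3,12] y:[8/3,12] z:[10,31] -> hit [10,12], descend [4, 11]
    N4 x:[20/3,12] y:[8/3,20/3] z:[10,31] -> miss, prune
    N11 x:[4/3,19/3] y:[9,12] z:[13,29] -> miss, prune
  N12 x:[10,15] y:[13,15] z:[7,27] -> hit [13,15], descend [2, 9]
    N2 x:[37/3,15] y:[14,15] z:[7,16] -> hit [14,15], descend [1, 8]
      N1 x:[14,15] y:[43/3,15] z:[15,16] -> hit [15,15] leaf, test {P0@t=15}
      N8 x:[37/3,41/3] y:[14,43/3] z:[7,15] -> miss, prune
    N9 x:[10,12] y:[13,44/3] z:[16,27] -> miss, prune

9 AABB tests over nodes [0, 6, 4, 11, 12, 2, 1, 8, 9]; 1 leaf entered; closest P0.

== RESULT ==
[0, 6, 4, 11, 12, 2, 1, 8, 9]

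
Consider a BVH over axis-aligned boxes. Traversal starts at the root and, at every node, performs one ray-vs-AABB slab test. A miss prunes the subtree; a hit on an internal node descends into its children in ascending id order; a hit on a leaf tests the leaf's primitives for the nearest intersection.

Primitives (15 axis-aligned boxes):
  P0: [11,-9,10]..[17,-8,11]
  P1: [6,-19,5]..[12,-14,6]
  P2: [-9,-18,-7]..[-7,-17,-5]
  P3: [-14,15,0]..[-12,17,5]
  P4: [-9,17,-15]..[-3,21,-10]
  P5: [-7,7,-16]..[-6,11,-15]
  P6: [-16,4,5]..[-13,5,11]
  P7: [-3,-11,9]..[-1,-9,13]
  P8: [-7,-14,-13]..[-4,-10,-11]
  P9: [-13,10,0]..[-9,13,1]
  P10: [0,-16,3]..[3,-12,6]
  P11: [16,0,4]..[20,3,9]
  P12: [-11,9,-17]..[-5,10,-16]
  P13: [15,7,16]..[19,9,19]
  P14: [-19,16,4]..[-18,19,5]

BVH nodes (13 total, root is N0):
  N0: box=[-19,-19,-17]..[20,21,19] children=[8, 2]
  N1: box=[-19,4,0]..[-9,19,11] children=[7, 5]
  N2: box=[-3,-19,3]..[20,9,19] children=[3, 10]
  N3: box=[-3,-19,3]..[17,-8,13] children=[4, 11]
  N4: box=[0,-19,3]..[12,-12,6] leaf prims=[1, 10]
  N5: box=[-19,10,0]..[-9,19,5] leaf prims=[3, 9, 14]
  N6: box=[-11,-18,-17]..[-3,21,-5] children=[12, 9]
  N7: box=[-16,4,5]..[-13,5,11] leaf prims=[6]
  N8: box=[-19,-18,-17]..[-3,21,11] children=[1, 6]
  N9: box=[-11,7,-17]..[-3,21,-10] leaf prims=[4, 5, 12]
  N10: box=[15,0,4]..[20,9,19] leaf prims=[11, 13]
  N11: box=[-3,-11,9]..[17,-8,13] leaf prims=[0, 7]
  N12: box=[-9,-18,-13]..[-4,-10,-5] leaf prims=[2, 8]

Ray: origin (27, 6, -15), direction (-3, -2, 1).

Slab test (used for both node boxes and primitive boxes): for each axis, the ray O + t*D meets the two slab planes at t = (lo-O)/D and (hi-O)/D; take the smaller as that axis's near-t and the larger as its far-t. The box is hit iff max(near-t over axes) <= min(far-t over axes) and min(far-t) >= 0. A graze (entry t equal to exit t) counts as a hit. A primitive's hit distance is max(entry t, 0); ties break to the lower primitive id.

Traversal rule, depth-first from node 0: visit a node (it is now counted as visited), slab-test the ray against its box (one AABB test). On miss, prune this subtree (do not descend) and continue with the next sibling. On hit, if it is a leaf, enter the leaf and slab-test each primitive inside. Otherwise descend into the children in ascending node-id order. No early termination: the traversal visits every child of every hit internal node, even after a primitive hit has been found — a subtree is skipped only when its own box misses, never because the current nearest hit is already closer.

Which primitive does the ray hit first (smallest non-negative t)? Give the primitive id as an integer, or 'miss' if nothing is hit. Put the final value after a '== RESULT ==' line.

Trace the traversal:
N0 x:[7/3,46/3] y:[-15/2,25/2] z:[-2,34] -> hit [7/3,25/2], descend [2, 8]
  N2 x:[7/3,10] y:[-3/2,25/2] z:[18,34] -> miss, prune
  N8 x:[10,46/3] y:[-15/2,12] z:[-2,26] -> hit [10,12], descend [1, 6]
    N1 x:[12,46/3] y:[-13/2,1] z:[15,26] -> miss, prune
    N6 x:[10,38/3] y:[-15/2,12] z:[-2,10] -> hit [10,10], descend [9, 12]
      N9 x:[10,38/3] y:[-15/2,-1/2] z:[-2,5] -> miss, prune
      N12 x:[31/3,12] y:[8,12] z:[2,10] -> miss, prune

Visited [0, 2, 8, 1, 6, 9, 12]. Tests: 7 box, 0 leaf. Nearest: miss.

== RESULT ==
miss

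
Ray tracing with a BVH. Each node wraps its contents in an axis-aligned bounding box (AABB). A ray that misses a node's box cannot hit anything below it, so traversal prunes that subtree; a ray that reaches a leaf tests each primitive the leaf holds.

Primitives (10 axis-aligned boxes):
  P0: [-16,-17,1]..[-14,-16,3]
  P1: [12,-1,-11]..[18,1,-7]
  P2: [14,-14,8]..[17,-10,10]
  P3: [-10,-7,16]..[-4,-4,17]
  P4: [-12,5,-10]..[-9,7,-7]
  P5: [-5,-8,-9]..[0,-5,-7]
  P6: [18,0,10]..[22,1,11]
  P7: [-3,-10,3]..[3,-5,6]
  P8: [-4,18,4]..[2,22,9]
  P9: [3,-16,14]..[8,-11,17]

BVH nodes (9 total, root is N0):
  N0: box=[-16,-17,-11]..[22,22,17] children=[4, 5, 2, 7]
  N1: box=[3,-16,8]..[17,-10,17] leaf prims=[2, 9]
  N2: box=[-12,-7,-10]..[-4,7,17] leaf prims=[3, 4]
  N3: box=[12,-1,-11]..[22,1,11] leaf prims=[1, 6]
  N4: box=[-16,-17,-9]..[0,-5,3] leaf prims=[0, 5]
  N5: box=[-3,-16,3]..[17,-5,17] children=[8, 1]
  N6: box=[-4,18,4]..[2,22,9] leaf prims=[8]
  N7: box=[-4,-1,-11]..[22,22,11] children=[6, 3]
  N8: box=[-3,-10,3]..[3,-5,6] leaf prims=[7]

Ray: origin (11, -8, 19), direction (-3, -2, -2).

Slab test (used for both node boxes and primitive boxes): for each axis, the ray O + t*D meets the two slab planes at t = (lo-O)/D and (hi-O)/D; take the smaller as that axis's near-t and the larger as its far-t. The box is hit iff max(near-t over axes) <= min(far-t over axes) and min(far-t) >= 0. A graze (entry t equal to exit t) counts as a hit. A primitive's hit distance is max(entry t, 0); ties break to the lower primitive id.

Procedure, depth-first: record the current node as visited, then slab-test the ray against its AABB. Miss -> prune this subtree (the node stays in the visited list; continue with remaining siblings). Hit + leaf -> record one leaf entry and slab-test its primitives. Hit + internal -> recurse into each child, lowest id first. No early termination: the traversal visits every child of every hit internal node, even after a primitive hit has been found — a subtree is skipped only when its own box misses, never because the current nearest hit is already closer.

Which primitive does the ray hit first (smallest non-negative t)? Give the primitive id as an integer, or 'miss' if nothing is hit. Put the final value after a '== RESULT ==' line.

Traverse from the root:
N0 x:[-11/3,9] y:[-15,9/2] z:[1,15] -> hit [1,9/2], descend [2, 4, 5, 7]
  N2 x:[5,23/3] y:[-15/2,-1/2] z:[1,29/2] -> miss, prune
  N4 x:[11/3,9] y:[-3/2,9/2] z:[8,14] -> miss, prune
  N5 x:[-2,14/3] y:[-3/2,4] z:[1,8] -> hit [1,4], descend [1, 8]
    N1 x:[-2,8/3] y:[1,4] z:[1,11/2] -> hit [1,8/3] leaf, test {P2(miss), P9@t=3/2}
    N8 x:[8/3,14/3] y:[-3/2,1] z:[13/2,8] -> miss, prune
  N7 x:[-11/3,5] y:[-15,-7/2] z:[4,15] -> miss, prune

Visited [0, 2, 4, 5, 1, 8, 7]. Tests: 7 box, 1 leaf. Nearest: P9.

== RESULT ==
9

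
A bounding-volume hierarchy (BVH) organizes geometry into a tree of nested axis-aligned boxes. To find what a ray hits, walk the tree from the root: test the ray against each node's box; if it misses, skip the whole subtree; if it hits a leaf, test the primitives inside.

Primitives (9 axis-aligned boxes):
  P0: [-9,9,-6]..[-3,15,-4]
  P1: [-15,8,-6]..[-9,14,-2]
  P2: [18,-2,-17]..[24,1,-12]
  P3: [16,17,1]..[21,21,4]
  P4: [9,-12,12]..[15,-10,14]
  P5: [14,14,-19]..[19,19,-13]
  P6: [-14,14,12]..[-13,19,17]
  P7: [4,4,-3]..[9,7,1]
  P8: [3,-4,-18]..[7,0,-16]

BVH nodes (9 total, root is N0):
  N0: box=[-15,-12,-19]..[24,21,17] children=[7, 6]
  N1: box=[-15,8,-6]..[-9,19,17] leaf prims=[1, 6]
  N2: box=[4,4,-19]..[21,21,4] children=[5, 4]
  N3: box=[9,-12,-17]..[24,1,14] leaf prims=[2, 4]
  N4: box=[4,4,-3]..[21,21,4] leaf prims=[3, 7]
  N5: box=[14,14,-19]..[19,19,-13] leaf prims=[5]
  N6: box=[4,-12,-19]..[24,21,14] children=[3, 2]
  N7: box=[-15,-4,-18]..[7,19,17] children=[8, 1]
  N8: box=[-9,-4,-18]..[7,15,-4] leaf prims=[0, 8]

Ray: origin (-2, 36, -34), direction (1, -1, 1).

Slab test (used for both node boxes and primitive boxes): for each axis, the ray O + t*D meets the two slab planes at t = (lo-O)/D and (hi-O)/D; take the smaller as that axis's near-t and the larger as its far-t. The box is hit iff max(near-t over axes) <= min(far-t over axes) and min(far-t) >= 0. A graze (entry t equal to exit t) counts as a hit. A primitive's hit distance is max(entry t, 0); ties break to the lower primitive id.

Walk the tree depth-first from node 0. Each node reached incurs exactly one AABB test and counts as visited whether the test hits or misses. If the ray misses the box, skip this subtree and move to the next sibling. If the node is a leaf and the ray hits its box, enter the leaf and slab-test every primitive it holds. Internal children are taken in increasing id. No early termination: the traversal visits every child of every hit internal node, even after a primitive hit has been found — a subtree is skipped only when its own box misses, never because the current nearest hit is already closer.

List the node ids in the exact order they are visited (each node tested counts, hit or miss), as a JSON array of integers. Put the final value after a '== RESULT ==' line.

Walk:
N0 x:[-13,26] y:[15,48] z:[15,51] -> hit [15,26], descend [6, 7]
  N6 x:[6,26] y:[15,48] z:[15,48] -> hit [15,26], descend [2, 3]
    N2 x:[6,23] y:[15,32] z:[15,38] -> hit [15,23], descend [4, 5]
      N4 x:[6,23] y:[15,32] z:[31,38] -> miss, prune
      N5 x:[16,21] y:[17,22] z:[15,21] -> hit [17,21] leaf, test {P5@t=17}
    N3 x:[11,26] y:[35,48] z:[17,48] -> miss, prune
  N7 x:[-13,9] y:[17,40] z:[16,51] -> miss, prune

Visited [0, 6, 2, 4, 5, 3, 7]. Tests: 7 box, 1 leaf. Nearest: P5.

== RESULT ==
[0, 6, 2, 4, 5, 3, 7]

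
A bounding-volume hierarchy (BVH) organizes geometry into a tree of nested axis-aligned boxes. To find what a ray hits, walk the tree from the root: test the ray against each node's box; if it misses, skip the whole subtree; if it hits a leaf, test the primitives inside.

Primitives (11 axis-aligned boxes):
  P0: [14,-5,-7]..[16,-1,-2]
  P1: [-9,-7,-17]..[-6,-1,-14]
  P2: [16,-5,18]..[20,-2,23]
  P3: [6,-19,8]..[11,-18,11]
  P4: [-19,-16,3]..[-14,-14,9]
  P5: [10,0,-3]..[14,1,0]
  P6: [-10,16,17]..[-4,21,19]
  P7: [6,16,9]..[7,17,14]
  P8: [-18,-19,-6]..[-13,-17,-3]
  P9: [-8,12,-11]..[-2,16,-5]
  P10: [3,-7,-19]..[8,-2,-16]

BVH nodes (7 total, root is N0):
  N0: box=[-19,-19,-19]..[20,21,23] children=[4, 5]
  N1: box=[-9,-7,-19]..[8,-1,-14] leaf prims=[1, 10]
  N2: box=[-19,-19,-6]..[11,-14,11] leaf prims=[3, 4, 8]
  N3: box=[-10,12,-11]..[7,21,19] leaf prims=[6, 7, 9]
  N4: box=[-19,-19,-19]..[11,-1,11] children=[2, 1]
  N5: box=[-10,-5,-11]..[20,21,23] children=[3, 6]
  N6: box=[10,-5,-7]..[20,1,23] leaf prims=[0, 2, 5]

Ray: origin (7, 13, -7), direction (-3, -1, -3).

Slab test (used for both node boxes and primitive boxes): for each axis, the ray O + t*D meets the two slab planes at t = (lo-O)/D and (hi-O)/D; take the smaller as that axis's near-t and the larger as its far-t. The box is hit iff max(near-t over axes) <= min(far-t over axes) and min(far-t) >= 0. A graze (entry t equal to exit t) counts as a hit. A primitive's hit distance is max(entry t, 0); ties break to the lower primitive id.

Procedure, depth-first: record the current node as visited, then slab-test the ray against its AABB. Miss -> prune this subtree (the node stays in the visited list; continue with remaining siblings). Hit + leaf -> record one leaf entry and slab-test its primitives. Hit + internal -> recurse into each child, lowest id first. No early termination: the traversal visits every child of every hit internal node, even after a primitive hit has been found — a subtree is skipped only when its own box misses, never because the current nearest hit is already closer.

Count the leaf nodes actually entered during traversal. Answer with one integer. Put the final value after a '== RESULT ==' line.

Walk:
N0 x:[-13/3,26/3] y:[-8,32] z:[-10,4] -> hit [-13/3,4], descend [4, 5]
  N4 x:[-4/3,26/3] y:[14,32] z:[-6,4] -> miss, prune
  N5 x:[-13/3,17/3] y:[-8,18] z:[-10,4/3] -> hit [-13/3,4/3], descend [3, 6]
    N3 x:[0,17/3] y:[-8,1] z:[-26/3,4/3] -> hit [0,1] leaf, test {P6(miss), P7(miss), P9(miss)}
    N6 x:[-13/3,-1] y:[12,18] z:[-10,0] -> miss, prune

Visited [0, 4, 5, 3, 6]. Tests: 5 box, 1 leaf. Nearest: miss.

== RESULT ==
1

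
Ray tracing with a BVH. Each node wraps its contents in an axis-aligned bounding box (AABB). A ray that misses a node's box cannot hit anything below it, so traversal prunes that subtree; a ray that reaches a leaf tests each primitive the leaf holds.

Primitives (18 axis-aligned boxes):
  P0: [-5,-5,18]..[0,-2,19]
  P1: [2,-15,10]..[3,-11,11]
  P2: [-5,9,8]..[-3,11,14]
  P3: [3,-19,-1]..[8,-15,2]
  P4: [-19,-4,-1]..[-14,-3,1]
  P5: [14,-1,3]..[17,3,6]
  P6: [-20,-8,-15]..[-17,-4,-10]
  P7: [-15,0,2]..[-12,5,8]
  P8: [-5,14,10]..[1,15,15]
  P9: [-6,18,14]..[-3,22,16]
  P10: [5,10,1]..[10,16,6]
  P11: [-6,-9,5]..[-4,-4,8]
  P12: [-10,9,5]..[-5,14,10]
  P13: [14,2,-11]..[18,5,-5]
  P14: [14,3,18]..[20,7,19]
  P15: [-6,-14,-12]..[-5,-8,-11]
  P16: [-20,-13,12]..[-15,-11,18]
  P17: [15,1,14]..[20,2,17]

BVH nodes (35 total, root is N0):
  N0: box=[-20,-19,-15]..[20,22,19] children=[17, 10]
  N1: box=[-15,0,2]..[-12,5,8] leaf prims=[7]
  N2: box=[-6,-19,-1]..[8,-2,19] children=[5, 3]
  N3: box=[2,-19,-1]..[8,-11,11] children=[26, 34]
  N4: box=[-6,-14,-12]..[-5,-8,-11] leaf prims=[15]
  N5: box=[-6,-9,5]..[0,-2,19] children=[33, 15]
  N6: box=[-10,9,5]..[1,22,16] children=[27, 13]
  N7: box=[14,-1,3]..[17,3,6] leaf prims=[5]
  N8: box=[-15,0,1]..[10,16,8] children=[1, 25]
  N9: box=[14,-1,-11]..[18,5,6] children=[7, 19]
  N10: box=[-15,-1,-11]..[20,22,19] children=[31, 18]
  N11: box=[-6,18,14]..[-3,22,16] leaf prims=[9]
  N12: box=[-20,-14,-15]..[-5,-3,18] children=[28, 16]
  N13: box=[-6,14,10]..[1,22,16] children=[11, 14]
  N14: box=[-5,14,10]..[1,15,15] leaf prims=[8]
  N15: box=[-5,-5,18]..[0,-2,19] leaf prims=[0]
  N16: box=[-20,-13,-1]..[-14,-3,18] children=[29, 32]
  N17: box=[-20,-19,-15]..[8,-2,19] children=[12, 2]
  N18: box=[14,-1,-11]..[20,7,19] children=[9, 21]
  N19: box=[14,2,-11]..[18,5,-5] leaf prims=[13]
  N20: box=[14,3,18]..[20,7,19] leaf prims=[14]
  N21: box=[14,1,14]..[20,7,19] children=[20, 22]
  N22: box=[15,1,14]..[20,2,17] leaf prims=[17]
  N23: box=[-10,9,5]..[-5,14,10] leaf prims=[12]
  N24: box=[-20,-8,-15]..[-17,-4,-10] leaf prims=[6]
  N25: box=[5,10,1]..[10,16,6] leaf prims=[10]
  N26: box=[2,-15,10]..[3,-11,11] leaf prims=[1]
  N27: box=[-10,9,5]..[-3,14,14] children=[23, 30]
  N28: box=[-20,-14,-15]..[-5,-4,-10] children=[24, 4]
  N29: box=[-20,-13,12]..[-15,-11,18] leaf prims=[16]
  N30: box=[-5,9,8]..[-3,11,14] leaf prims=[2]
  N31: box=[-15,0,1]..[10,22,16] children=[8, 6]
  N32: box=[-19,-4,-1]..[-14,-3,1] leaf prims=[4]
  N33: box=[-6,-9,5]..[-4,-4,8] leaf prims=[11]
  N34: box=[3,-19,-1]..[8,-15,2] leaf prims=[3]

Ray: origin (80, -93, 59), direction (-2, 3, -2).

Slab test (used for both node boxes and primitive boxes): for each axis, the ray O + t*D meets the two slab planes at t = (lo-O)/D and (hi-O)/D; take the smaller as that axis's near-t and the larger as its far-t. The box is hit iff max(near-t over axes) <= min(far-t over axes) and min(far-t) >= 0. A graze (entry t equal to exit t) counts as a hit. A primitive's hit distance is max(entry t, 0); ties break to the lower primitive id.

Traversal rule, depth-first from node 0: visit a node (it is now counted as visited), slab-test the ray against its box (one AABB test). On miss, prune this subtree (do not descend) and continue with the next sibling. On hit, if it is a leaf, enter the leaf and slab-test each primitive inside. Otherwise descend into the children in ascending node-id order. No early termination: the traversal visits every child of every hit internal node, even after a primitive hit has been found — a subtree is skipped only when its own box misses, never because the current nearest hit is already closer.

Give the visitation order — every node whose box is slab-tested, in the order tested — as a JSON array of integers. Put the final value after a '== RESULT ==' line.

Walk:
N0 x:[30,50] y:[74/3,115/3] z:[20,37] -> hit [30,37], descend [10, 17]
  N10 x:[30,95/2] y:[92/3,115/3] z:[20,35] -> hit [92/3,35], descend [18, 31]
    N18 x:[30,33] y:[92/3,100/3] z:[20,35] -> hit [92/3,33], descend [9, 21]
      N9 x:[31,33] y:[92/3,98/3] z:[53/2,35] -> hit [31,98/3], descend [7, 19]
        N7 x:[63/2,33] y:[92/3,32] z:[53/2,28] -> miss, prune
        N19 x:[31,33] y:[95/3,98/3] z:[32,35] -> hit [32,98/3] leaf, test {P13@t=32}
      N21 x:[30,33] y:[94/3,100/3] z:[20,45/2] -> miss, prune
    N31 x:[35,95/2] y:[31,115/3] z:[43/2,29] -> miss, prune
  N17 x:[36,50] y:[74/3,91/3] z:[20,37] -> miss, prune

order=[0, 10, 18, 9, 7, 19, 21, 31, 17]  |boxes|=9  |leaves|=1  hit=P13

== RESULT ==
[0, 10, 18, 9, 7, 19, 21, 31, 17]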